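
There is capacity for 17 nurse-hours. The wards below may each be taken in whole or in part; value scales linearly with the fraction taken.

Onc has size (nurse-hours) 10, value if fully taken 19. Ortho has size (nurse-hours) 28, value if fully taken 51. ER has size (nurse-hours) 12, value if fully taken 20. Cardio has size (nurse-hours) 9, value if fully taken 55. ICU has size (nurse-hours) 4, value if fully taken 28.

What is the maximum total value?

90.6

Rank by value-to-size ratio: ICU 28/4≈7, Cardio 55/9≈6.11, Onc 19/10≈1.9, Ortho 51/28≈1.82, ER 20/12≈1.67.
Take all of ICU (4 nurse-hours, value 28) → 13 nurse-hours left.
All 9 nurse-hours of Cardio fit (value 55) → 4 remain.
Only 4 nurse-hours remain; take 4/10 of Onc for value 19×4/10 = 7.6.
Total value = 90.6.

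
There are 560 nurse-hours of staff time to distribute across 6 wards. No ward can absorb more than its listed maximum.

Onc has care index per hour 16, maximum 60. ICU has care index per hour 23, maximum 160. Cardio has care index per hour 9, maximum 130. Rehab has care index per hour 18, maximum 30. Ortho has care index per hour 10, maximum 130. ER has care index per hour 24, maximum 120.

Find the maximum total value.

9900

Rank by care index per hour: ER 24 > ICU 23 > Rehab 18 > Onc 16 > Ortho 10 > Cardio 9.
Give ER 120 to hit its cap of 120 — 440 left.
ICU: +160 to 160 (cap) — 280 left.
Rehab: +30 to 30 (cap) — 250 left.
Onc: +60 to 60 (cap) — 190 left.
Give Ortho 130 to hit its cap of 130 — 60 left.
Only 60 left; Cardio takes them to reach 60.
Total = 16×60 + 23×160 + 9×60 + 18×30 + 10×130 + 24×120 = 9900.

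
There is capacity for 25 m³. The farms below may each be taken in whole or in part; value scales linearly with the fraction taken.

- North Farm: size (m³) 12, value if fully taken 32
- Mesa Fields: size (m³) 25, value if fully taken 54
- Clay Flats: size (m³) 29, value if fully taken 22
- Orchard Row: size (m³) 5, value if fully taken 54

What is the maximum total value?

Rank by value-to-size ratio: Orchard Row 54/5≈10.8, North Farm 32/12≈2.67, Mesa Fields 54/25≈2.16, Clay Flats 22/29≈0.759.
Take all of Orchard Row (5 m³, value 54) — 20 m³ left.
All 12 m³ of North Farm fit (value 32) — 8 remain.
8 m³ left: a 8/25 share of Mesa Fields gives 54×8/25 = 17.28.
Total value = 103.28.

103.28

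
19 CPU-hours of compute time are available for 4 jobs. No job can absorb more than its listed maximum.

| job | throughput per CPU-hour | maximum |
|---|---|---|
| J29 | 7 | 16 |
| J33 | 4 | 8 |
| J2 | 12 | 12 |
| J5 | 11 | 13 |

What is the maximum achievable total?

Rank by throughput per CPU-hour: J2 12 > J5 11 > J29 7 > J33 4.
Give J2 12 to hit its cap of 12 ; 7 left.
J5: +7 (room for 13) → 7. Pool exhausted.
Total = 12×12 + 11×7 = 221.

221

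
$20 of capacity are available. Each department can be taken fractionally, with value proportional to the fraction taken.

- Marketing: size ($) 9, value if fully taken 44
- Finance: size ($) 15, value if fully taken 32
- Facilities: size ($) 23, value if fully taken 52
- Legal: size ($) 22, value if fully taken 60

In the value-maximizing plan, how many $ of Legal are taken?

11

Rank by value-to-size ratio: Marketing 44/9≈4.89, Legal 60/22≈2.73, Facilities 52/23≈2.26, Finance 32/15≈2.13.
Marketing: take in full, 9 $ for value 44 ; 11 left.
Only 11 $ remain; take 11/22 of Legal for value 60×11/22 = 30.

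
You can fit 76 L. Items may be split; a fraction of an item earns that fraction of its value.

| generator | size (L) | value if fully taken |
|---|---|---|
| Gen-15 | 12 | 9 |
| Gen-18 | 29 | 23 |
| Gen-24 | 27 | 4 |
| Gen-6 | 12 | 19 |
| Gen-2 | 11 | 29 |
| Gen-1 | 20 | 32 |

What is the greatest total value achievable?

Sort by value density: Gen-2 29/11≈2.64, Gen-1 32/20≈1.6, Gen-6 19/12≈1.58, Gen-18 23/29≈0.793, Gen-15 9/12≈0.75, Gen-24 4/27≈0.148.
All 11 L of Gen-2 fit (value 29) → 65 remain.
All 20 L of Gen-1 fit (value 32) → 45 remain.
Gen-6: take in full, 12 L for value 19 → 33 left.
All 29 L of Gen-18 fit (value 23) → 4 remain.
4 L left: a 4/12 share of Gen-15 gives 9×4/12 = 3.
Total value = 106.

106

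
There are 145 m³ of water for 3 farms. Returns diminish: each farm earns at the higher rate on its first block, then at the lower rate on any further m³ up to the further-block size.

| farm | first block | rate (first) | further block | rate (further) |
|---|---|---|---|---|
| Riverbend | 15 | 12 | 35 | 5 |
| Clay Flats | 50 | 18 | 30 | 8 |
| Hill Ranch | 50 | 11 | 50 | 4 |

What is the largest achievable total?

1870

Treat each block as its own option and order by rate: Clay Flats/T1 18 > Riverbend/T1 12 > Hill Ranch/T1 11 > Clay Flats/T2 8 > Riverbend/T2 5 > Hill Ranch/T2 4.
Fill Clay Flats T1 block (50 at 18) → 95 left.
Riverbend T1 at 12: fill all 15 → 80 left.
Hill Ranch T1 at 11: fill all 50 → 30 left.
Fill Clay Flats T2 block (30 at 8) → 0 left.
Total = 18×50 + 12×15 + 11×50 + 8×30 = 1870.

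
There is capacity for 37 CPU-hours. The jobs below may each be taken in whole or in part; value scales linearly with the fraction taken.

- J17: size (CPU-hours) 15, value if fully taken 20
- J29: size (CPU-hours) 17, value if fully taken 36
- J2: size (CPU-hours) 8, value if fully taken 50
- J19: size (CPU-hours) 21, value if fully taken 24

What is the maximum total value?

102

Best value per unit of size first: J2 50/8≈6.25, J29 36/17≈2.12, J17 20/15≈1.33, J19 24/21≈1.14.
All 8 CPU-hours of J2 fit (value 50) ; 29 remain.
All 17 CPU-hours of J29 fit (value 36) ; 12 remain.
12 CPU-hours left: a 12/15 share of J17 gives 20×12/15 = 16.
Total value = 102.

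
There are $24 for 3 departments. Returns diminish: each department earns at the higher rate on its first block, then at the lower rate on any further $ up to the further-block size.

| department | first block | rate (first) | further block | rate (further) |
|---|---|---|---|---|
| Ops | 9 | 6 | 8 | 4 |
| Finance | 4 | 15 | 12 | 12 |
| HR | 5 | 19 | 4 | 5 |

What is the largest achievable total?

Treat each block as its own option and order by rate: HR/first 19 > Finance/first 15 > Finance/second 12 > Ops/first 6 > HR/second 5 > Ops/second 4.
HR first at 19: fill all 5 → 19 left.
Finance/first (15): +4 → 15 left.
Finance/second (12): +12 → 3 left.
3 remain; put them into Ops first at 6.
Total = 19×5 + 15×4 + 12×12 + 6×3 = 317.

317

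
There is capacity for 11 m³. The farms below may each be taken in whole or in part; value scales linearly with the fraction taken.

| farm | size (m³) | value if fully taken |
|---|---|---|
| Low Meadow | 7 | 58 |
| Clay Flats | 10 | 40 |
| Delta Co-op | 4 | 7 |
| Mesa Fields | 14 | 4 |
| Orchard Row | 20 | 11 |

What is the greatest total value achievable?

Sort by value density: Low Meadow 58/7≈8.29, Clay Flats 40/10≈4, Delta Co-op 7/4≈1.75, Orchard Row 11/20≈0.55, Mesa Fields 4/14≈0.286.
All 7 m³ of Low Meadow fit (value 58) — 4 remain.
Fill the last 4 m³ with part of Clay Flats: 4/10 of it earns 16.
Total value = 74.

74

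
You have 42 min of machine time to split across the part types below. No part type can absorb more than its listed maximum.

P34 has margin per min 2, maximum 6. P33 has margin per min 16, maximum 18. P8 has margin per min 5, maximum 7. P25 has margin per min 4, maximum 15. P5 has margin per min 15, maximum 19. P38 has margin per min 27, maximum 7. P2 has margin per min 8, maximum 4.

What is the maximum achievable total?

Rank by margin per min: P38 27 > P33 16 > P5 15 > P2 8 > P8 5 > P25 4 > P34 2.
P38: +7 to 7 (cap) → 35 left.
P33 takes 18 to reach its cap of 18 → 17 left.
P5: +17 (room for 19) → 17. Pool exhausted.
Total = 16×18 + 15×17 + 27×7 = 732.

732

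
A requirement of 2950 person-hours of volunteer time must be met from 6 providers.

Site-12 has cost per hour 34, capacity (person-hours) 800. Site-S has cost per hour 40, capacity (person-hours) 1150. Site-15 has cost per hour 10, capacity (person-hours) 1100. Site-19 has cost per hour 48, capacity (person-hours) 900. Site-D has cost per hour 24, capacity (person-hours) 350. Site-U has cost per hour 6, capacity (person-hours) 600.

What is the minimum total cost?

Use providers in increasing cost order.
Take 600 from Site-U at 6 ; need 2350 more.
Site-15 (10): use full 1100 ; 1250 person-hours to go.
Site-D (24): use full 350 ; 900 person-hours to go.
Take 800 from Site-12 at 34 ; need 100 more.
Take 100 from Site-S at 40 to finish.
Site-19: unused.
Cost = 600×6 + 1100×10 + 350×24 + 800×34 + 100×40 = 54200.

54200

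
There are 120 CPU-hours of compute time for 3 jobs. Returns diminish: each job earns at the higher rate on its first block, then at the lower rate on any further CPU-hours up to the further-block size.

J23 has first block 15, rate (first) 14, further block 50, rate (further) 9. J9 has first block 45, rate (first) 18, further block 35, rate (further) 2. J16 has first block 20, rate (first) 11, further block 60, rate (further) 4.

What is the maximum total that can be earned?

1600

Order all 6 blocks by rate: J9/tier1 18 > J23/tier1 14 > J16/tier1 11 > J23/tier2 9 > J16/tier2 4 > J9/tier2 2.
J9 tier1 at 18: fill all 45 ; 75 left.
J23 tier1 at 14: fill all 15 ; 60 left.
J16 tier1 at 11: fill all 20 ; 40 left.
40 remain; put them into J23 tier2 at 9.
Total = 18×45 + 14×15 + 11×20 + 9×40 = 1600.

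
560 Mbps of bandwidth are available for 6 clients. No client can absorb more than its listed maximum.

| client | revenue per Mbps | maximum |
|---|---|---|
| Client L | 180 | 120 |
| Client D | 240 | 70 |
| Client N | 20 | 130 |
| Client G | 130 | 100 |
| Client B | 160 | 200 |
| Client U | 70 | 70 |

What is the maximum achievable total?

88300

Order the clients by revenue per Mbps: Client D 240 > Client L 180 > Client B 160 > Client G 130 > Client U 70 > Client N 20.
Client D takes 70 to reach its cap of 70 → 490 left.
Client L takes 120 to reach its cap of 120 → 370 left.
Client B: +200 to 200 (cap) → 170 left.
Client G takes 100 to reach its cap of 100 → 70 left.
Client U: +70 to 70 (cap) → 0 left.
Total = 180×120 + 240×70 + 130×100 + 160×200 + 70×70 = 88300.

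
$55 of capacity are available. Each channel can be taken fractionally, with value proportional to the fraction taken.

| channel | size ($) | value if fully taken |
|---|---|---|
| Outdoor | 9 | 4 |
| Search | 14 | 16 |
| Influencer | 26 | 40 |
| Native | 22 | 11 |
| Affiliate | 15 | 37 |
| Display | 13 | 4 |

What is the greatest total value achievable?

93

Rank by value-to-size ratio: Affiliate 37/15≈2.47, Influencer 40/26≈1.54, Search 16/14≈1.14, Native 11/22≈0.5, Outdoor 4/9≈0.444, Display 4/13≈0.308.
Take all of Affiliate (15 $, value 37) → 40 $ left.
All 26 $ of Influencer fit (value 40) → 14 remain.
All 14 $ of Search fit (value 16) → 0 remain.
Total value = 93.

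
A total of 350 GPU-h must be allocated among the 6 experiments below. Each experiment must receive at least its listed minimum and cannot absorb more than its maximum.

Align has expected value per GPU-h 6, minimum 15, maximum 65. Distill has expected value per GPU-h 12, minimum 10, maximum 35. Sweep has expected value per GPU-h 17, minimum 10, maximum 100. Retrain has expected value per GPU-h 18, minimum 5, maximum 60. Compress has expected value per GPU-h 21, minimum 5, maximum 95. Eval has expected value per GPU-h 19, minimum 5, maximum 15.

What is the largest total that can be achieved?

5750

Meeting every minimum uses 15+10+10+5+5+5 = 50 GPU-h, leaving 300.
Rank by expected value per GPU-h: Compress 21 > Eval 19 > Retrain 18 > Sweep 17 > Distill 12 > Align 6.
Compress: +90 to 95 (cap) → 210 left.
Eval: +10 to 15 (cap) → 200 left.
Give Retrain 55 more to hit its cap of 60 → 145 left.
Sweep: +90 to 100 (cap) → 55 left.
Distill takes 25 more to reach its cap of 35 → 30 left.
Only 30 left; Align takes them to reach 45.
Total = 6×45 + 12×35 + 17×100 + 18×60 + 21×95 + 19×15 = 5750.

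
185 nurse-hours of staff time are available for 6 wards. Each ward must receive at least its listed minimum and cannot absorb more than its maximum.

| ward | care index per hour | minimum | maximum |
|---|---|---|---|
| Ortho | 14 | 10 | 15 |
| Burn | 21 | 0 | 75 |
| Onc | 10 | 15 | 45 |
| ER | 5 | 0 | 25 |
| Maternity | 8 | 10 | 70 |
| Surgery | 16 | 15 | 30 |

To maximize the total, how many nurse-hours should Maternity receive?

20

Meeting every minimum uses 10+0+15+0+10+15 = 50 nurse-hours, leaving 135.
Rank by care index per hour: Burn 21 > Surgery 16 > Ortho 14 > Onc 10 > Maternity 8 > ER 5.
Give Burn 75 more to hit its cap of 75 — 60 left.
Surgery takes 15 more to reach its cap of 30 — 45 left.
Ortho: +5 to 15 (cap) — 40 left.
Give Onc 30 more to hit its cap of 45 — 10 left.
Only 10 left; Maternity takes them to reach 20.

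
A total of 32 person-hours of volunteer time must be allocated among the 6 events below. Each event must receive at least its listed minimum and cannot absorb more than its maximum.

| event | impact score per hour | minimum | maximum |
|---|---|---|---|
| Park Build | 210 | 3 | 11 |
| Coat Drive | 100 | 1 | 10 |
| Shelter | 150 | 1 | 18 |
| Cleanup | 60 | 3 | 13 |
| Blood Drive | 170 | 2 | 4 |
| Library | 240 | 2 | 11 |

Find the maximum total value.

6210

Meeting every minimum uses 3+1+1+3+2+2 = 12 person-hours, leaving 20.
Order the events by impact score per hour: Library 240 > Park Build 210 > Blood Drive 170 > Shelter 150 > Coat Drive 100 > Cleanup 60.
Library takes 9 more to reach its cap of 11 → 11 left.
Give Park Build 8 more to hit its cap of 11 → 3 left.
Give Blood Drive 2 more to hit its cap of 4 → 1 left.
Shelter: +1 (room for 17) → 2. Pool exhausted.
Total = 210×11 + 100×1 + 150×2 + 60×3 + 170×4 + 240×11 = 6210.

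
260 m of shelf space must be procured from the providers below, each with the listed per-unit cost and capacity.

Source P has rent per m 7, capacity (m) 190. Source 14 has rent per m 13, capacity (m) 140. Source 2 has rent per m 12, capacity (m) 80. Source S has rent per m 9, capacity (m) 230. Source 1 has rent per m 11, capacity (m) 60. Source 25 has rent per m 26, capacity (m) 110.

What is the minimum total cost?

1960

Fill from the cheapest provider first.
Source P (7): use full 190 ; 70 m to go.
Source S at 9: take 70 of its 230 ; requirement met.
Source 1, Source 2, Source 14, Source 25: unused.
Cost = 190×7 + 70×9 = 1960.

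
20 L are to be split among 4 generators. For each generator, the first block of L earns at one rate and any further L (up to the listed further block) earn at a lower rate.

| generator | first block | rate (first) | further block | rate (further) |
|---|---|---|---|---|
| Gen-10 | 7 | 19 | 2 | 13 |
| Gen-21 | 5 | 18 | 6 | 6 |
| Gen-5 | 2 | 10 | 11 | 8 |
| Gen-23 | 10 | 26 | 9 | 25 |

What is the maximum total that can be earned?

504

Treat each block as its own option and order by rate: Gen-23/first 26 > Gen-23/second 25 > Gen-10/first 19 > Gen-21/first 18 > Gen-10/second 13 > Gen-5/first 10 > Gen-5/second 8 > Gen-21/second 6.
Gen-23 first at 26: fill all 10 → 10 left.
Gen-23 second at 25: fill all 9 → 1 left.
Gen-10 first at 19: only 1 left, fill 1.
Total = 26×10 + 25×9 + 19×1 = 504.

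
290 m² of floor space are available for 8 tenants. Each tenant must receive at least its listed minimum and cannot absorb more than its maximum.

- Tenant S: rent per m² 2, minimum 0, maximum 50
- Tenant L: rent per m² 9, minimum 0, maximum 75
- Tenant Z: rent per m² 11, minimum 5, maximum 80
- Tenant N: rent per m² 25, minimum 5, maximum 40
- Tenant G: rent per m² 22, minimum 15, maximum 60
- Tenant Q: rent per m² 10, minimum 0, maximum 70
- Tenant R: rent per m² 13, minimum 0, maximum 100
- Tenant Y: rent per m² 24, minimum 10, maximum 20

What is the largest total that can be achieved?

Meeting every minimum uses 0+0+5+5+15+0+0+10 = 35 m², leaving 255.
Highest rent per m² first: Tenant N 25 > Tenant Y 24 > Tenant G 22 > Tenant R 13 > Tenant Z 11 > Tenant Q 10 > Tenant L 9 > Tenant S 2.
Give Tenant N 35 more to hit its cap of 40 — 220 left.
Tenant Y takes 10 more to reach its cap of 20 — 210 left.
Tenant G takes 45 more to reach its cap of 60 — 165 left.
Give Tenant R 100 more to hit its cap of 100 — 65 left.
Tenant Z: +65 (room for 75) → 70. Pool exhausted.
Total = 11×70 + 25×40 + 22×60 + 13×100 + 24×20 = 4870.

4870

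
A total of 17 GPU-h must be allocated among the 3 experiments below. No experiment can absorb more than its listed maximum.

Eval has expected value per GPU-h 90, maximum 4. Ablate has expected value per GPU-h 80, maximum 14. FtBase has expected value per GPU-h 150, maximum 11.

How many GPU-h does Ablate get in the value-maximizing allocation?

2

Order the experiments by expected value per GPU-h: FtBase 150 > Eval 90 > Ablate 80.
FtBase takes 11 to reach its cap of 11 — 6 left.
Give Eval 4 to hit its cap of 4 — 2 left.
Ablate: +2 (room for 14) → 2. Pool exhausted.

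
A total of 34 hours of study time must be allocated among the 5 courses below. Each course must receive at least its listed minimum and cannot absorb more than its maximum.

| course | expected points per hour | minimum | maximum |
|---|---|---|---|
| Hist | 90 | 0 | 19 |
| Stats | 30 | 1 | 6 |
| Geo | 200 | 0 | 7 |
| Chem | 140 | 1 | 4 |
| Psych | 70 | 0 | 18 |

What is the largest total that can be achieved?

3910

Meeting every minimum uses 0+1+0+1+0 = 2 hours, leaving 32.
Rank by expected points per hour: Geo 200 > Chem 140 > Hist 90 > Psych 70 > Stats 30.
Give Geo 7 more to hit its cap of 7 ; 25 left.
Give Chem 3 more to hit its cap of 4 ; 22 left.
Hist: +19 to 19 (cap) ; 3 left.
Psych has room for 18 more but only 3 remain, so it gets 3.
Total = 90×19 + 30×1 + 200×7 + 140×4 + 70×3 = 3910.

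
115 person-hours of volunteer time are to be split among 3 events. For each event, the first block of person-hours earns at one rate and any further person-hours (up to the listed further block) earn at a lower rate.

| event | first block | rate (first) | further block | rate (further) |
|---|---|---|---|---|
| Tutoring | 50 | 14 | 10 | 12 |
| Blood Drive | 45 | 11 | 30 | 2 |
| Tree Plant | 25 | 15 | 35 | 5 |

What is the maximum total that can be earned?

Order all 6 blocks by rate: Tree Plant/first 15 > Tutoring/first 14 > Tutoring/second 12 > Blood Drive/first 11 > Tree Plant/second 5 > Blood Drive/second 2.
Tree Plant first at 15: fill all 25 → 90 left.
Fill Tutoring first block (50 at 14) → 40 left.
Fill Tutoring second block (10 at 12) → 30 left.
Blood Drive/first: +30 of 45 at 11; pool empty.
Total = 15×25 + 14×50 + 12×10 + 11×30 = 1525.

1525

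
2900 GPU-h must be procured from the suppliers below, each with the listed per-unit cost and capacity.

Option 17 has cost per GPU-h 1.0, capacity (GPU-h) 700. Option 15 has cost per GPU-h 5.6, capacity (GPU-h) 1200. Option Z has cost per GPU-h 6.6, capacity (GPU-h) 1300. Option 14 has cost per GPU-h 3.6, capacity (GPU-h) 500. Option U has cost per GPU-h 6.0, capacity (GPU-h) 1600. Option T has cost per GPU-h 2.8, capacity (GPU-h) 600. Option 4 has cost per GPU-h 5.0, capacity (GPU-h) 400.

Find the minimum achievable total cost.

Use suppliers in increasing cost order.
Take 700 from Option 17 at 1.0 → need 2200 more.
Take 600 from Option T at 2.8 → need 1600 more.
Take 500 from Option 14 at 3.6 → need 1100 more.
Option 4 at 5.0: take all 400 GPU-h → 700 still needed.
Option 15 (5.6): take the remaining 700 → done.
Option U, Option Z: unused.
Cost = 700×1.0 + 600×2.8 + 500×3.6 + 400×5.0 + 700×5.6 = 10100.

10100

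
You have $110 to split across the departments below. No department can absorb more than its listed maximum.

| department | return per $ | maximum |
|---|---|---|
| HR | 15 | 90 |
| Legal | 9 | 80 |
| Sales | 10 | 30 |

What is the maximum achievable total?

1550

Order the departments by return per $: HR 15 > Sales 10 > Legal 9.
Give HR 90 to hit its cap of 90 — 20 left.
Only 20 left; Sales takes them to reach 20.
Total = 15×90 + 10×20 = 1550.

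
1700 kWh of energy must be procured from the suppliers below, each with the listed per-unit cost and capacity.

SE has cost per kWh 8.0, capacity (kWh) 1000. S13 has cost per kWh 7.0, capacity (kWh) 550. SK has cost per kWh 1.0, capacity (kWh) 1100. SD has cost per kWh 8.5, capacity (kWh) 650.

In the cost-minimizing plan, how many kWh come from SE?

Fill from the cheapest supplier first.
Take 1100 from SK at 1.0 ; need 600 more.
S13 (7.0): use full 550 ; 50 kWh to go.
Take 50 from SE at 8.0 to finish.
SD: unused.

50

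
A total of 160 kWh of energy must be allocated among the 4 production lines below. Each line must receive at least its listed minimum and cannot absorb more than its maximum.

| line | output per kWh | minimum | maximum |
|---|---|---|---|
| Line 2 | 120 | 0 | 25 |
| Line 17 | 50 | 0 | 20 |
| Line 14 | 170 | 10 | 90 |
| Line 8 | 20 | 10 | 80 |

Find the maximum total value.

19800

Meeting every minimum uses 0+0+10+10 = 20 kWh, leaving 140.
Highest output per kWh first: Line 14 170 > Line 2 120 > Line 17 50 > Line 8 20.
Line 14 takes 80 more to reach its cap of 90 ; 60 left.
Line 2 takes 25 more to reach its cap of 25 ; 35 left.
Line 17 takes 20 more to reach its cap of 20 ; 15 left.
Only 15 left; Line 8 takes them to reach 25.
Total = 120×25 + 50×20 + 170×90 + 20×25 = 19800.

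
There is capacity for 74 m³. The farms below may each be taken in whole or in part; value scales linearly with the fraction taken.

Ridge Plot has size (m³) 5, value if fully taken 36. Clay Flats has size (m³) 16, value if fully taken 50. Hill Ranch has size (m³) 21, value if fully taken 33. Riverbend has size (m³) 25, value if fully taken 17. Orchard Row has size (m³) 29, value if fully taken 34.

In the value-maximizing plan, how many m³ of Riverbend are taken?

Best value per unit of size first: Ridge Plot 36/5≈7.2, Clay Flats 50/16≈3.12, Hill Ranch 33/21≈1.57, Orchard Row 34/29≈1.17, Riverbend 17/25≈0.68.
All 5 m³ of Ridge Plot fit (value 36) ; 69 remain.
Take all of Clay Flats (16 m³, value 50) ; 53 m³ left.
Take all of Hill Ranch (21 m³, value 33) ; 32 m³ left.
Orchard Row: take in full, 29 m³ for value 34 ; 3 left.
3 m³ left: a 3/25 share of Riverbend gives 17×3/25 = 2.04.

3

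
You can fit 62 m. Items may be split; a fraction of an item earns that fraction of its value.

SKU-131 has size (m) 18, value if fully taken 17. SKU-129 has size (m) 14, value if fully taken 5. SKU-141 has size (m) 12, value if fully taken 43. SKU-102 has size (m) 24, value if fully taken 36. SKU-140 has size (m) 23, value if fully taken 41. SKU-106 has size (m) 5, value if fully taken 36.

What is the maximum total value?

153

Best value per unit of size first: SKU-106 36/5≈7.2, SKU-141 43/12≈3.58, SKU-140 41/23≈1.78, SKU-102 36/24≈1.5, SKU-131 17/18≈0.944, SKU-129 5/14≈0.357.
SKU-106: take in full, 5 m for value 36 → 57 left.
Take all of SKU-141 (12 m, value 43) → 45 m left.
Take all of SKU-140 (23 m, value 41) → 22 m left.
Only 22 m remain; take 22/24 of SKU-102 for value 36×22/24 = 33.
Total value = 153.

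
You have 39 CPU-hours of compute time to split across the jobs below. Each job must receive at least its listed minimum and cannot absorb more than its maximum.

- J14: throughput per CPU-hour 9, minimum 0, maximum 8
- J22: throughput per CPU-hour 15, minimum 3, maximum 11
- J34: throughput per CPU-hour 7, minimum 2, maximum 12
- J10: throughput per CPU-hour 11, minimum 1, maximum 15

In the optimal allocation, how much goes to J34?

Meeting every minimum uses 0+3+2+1 = 6 CPU-hours, leaving 33.
Rank by throughput per CPU-hour: J22 15 > J10 11 > J14 9 > J34 7.
J22 takes 8 more to reach its cap of 11 — 25 left.
J10 takes 14 more to reach its cap of 15 — 11 left.
Give J14 8 more to hit its cap of 8 — 3 left.
J34 has room for 10 more but only 3 remain, so it gets 5.

5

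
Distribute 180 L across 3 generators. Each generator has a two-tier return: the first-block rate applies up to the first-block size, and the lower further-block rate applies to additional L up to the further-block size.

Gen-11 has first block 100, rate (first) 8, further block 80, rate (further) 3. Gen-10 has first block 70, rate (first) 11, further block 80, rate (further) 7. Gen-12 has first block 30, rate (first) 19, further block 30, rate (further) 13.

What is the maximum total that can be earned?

Order all 6 blocks by rate: Gen-12/first 19 > Gen-12/second 13 > Gen-10/first 11 > Gen-11/first 8 > Gen-10/second 7 > Gen-11/second 3.
Fill Gen-12 first block (30 at 19) — 150 left.
Gen-12 second at 13: fill all 30 — 120 left.
Fill Gen-10 first block (70 at 11) — 50 left.
Gen-11/first: +50 of 100 at 8; pool empty.
Total = 19×30 + 13×30 + 11×70 + 8×50 = 2130.

2130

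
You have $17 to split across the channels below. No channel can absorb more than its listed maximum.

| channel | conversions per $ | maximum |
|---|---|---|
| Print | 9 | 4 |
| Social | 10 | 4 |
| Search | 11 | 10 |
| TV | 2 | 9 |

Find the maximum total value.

Rank by conversions per $: Search 11 > Social 10 > Print 9 > TV 2.
Search takes 10 to reach its cap of 10 ; 7 left.
Social: +4 to 4 (cap) ; 3 left.
Print has room for 4 but only 3 remain, so it gets 3.
Total = 9×3 + 10×4 + 11×10 = 177.

177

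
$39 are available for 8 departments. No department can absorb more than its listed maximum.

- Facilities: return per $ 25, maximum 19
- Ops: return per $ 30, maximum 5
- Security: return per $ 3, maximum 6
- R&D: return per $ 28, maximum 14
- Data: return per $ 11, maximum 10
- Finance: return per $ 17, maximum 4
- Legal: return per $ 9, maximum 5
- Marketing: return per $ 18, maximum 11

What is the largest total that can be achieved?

1035

Order the departments by return per $: Ops 30 > R&D 28 > Facilities 25 > Marketing 18 > Finance 17 > Data 11 > Legal 9 > Security 3.
Ops takes 5 to reach its cap of 5 ; 34 left.
R&D: +14 to 14 (cap) ; 20 left.
Facilities takes 19 to reach its cap of 19 ; 1 left.
Marketing has room for 11 but only 1 remain, so it gets 1.
Total = 25×19 + 30×5 + 28×14 + 18×1 = 1035.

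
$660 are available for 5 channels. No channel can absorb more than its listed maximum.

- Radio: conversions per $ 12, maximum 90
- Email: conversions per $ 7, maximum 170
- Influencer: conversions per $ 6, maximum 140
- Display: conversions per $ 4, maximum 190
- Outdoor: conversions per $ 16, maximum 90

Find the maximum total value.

Highest conversions per $ first: Outdoor 16 > Radio 12 > Email 7 > Influencer 6 > Display 4.
Give Outdoor 90 to hit its cap of 90 ; 570 left.
Give Radio 90 to hit its cap of 90 ; 480 left.
Give Email 170 to hit its cap of 170 ; 310 left.
Give Influencer 140 to hit its cap of 140 ; 170 left.
Display has room for 190 but only 170 remain, so it gets 170.
Total = 12×90 + 7×170 + 6×140 + 4×170 + 16×90 = 5230.

5230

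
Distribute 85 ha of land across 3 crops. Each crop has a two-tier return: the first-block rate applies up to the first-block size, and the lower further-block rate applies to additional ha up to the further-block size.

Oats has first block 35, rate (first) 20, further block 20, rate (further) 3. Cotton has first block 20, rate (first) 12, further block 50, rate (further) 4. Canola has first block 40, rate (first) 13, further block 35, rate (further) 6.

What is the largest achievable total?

1340

Order all 6 blocks by rate: Oats/first 20 > Canola/first 13 > Cotton/first 12 > Canola/second 6 > Cotton/second 4 > Oats/second 3.
Oats/first (20): +35 — 50 left.
Fill Canola first block (40 at 13) — 10 left.
Cotton first at 12: only 10 left, fill 10.
Total = 20×35 + 13×40 + 12×10 = 1340.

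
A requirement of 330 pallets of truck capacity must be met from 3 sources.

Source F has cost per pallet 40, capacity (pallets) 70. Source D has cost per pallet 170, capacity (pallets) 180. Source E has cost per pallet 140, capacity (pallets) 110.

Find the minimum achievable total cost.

Fill from the cheapest source first.
Source F (40): use full 70 — 260 pallets to go.
Source E at 140: take all 110 pallets — 150 still needed.
Source D at 170: take 150 of its 180 — requirement met.
Cost = 70×40 + 110×140 + 150×170 = 43700.

43700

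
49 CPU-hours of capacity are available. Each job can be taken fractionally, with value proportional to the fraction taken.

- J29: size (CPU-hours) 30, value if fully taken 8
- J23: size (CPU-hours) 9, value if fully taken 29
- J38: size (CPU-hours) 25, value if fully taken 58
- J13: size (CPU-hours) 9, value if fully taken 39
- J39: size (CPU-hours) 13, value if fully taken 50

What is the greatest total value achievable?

159.76

Best value per unit of size first: J13 39/9≈4.33, J39 50/13≈3.85, J23 29/9≈3.22, J38 58/25≈2.32, J29 8/30≈0.267.
All 9 CPU-hours of J13 fit (value 39) ; 40 remain.
Take all of J39 (13 CPU-hours, value 50) ; 27 CPU-hours left.
Take all of J23 (9 CPU-hours, value 29) ; 18 CPU-hours left.
Only 18 CPU-hours remain; take 18/25 of J38 for value 58×18/25 = 41.76.
Total value = 159.76.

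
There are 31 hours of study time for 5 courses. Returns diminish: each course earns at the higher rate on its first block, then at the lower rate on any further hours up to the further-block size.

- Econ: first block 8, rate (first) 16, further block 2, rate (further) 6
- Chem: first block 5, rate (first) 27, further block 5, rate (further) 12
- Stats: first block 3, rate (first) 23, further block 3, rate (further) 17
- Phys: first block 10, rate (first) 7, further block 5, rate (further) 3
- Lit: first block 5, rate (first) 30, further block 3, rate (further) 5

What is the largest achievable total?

607

Order all 10 blocks by rate: Lit/first 30 > Chem/first 27 > Stats/first 23 > Stats/second 17 > Econ/first 16 > Chem/second 12 > Phys/first 7 > Econ/second 6 > Lit/second 5 > Phys/second 3.
Fill Lit first block (5 at 30) — 26 left.
Chem/first (27): +5 — 21 left.
Stats/first (23): +3 — 18 left.
Stats/second (17): +3 — 15 left.
Fill Econ first block (8 at 16) — 7 left.
Chem second at 12: fill all 5 — 2 left.
2 remain; put them into Phys first at 7.
Total = 30×5 + 27×5 + 23×3 + 17×3 + 16×8 + 12×5 + 7×2 = 607.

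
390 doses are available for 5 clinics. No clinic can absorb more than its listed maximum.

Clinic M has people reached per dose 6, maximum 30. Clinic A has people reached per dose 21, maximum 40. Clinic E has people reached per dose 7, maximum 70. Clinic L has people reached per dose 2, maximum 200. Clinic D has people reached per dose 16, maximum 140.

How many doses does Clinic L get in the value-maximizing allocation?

110

Highest people reached per dose first: Clinic A 21 > Clinic D 16 > Clinic E 7 > Clinic M 6 > Clinic L 2.
Clinic A: +40 to 40 (cap) ; 350 left.
Clinic D: +140 to 140 (cap) ; 210 left.
Clinic E: +70 to 70 (cap) ; 140 left.
Give Clinic M 30 to hit its cap of 30 ; 110 left.
Clinic L has room for 200 but only 110 remain, so it gets 110.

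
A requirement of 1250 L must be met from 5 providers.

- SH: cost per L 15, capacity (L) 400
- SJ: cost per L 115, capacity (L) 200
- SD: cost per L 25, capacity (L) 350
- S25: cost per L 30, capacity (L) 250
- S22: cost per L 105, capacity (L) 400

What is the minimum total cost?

Use providers in increasing cost order.
SH at 15: take all 400 L → 850 still needed.
SD at 25: take all 350 L → 500 still needed.
S25 at 30: take all 250 L → 250 still needed.
S22 (105): take the remaining 250 → done.
SJ: unused.
Cost = 400×15 + 350×25 + 250×30 + 250×105 = 48500.

48500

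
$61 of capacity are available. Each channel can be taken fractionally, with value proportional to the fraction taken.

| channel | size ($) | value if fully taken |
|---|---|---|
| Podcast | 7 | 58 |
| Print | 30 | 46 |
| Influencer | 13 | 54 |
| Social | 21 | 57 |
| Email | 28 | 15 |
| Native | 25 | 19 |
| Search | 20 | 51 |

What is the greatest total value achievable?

Rank by value-to-size ratio: Podcast 58/7≈8.29, Influencer 54/13≈4.15, Social 57/21≈2.71, Search 51/20≈2.55, Print 46/30≈1.53, Native 19/25≈0.76, Email 15/28≈0.536.
All 7 $ of Podcast fit (value 58) ; 54 remain.
All 13 $ of Influencer fit (value 54) ; 41 remain.
All 21 $ of Social fit (value 57) ; 20 remain.
All 20 $ of Search fit (value 51) ; 0 remain.
Total value = 220.

220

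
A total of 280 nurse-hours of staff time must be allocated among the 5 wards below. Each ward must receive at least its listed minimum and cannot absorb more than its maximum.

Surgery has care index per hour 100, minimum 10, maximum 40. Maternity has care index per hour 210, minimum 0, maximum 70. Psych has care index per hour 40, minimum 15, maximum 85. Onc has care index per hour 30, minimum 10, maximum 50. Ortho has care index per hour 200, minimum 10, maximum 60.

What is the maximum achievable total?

34850

Meeting every minimum uses 10+0+15+10+10 = 45 nurse-hours, leaving 235.
Rank by care index per hour: Maternity 210 > Ortho 200 > Surgery 100 > Psych 40 > Onc 30.
Maternity takes 70 more to reach its cap of 70 — 165 left.
Give Ortho 50 more to hit its cap of 60 — 115 left.
Surgery: +30 to 40 (cap) — 85 left.
Psych takes 70 more to reach its cap of 85 — 15 left.
Only 15 left; Onc takes them to reach 25.
Total = 100×40 + 210×70 + 40×85 + 30×25 + 200×60 = 34850.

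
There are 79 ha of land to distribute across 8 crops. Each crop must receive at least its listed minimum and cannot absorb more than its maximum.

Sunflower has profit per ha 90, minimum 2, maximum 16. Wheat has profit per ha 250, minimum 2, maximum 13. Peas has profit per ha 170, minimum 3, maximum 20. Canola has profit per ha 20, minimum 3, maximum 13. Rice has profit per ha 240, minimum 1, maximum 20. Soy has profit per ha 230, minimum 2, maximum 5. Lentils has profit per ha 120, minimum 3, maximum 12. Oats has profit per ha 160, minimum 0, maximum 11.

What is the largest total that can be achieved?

Meeting every minimum uses 2+2+3+3+1+2+3+0 = 16 ha, leaving 63.
Rank by profit per ha: Wheat 250 > Rice 240 > Soy 230 > Peas 170 > Oats 160 > Lentils 120 > Sunflower 90 > Canola 20.
Wheat: +11 to 13 (cap) — 52 left.
Give Rice 19 more to hit its cap of 20 — 33 left.
Soy takes 3 more to reach its cap of 5 — 30 left.
Give Peas 17 more to hit its cap of 20 — 13 left.
Give Oats 11 more to hit its cap of 11 — 2 left.
Lentils: +2 (room for 9) → 5. Pool exhausted.
Total = 90×2 + 250×13 + 170×20 + 20×3 + 240×20 + 230×5 + 120×5 + 160×11 = 15200.

15200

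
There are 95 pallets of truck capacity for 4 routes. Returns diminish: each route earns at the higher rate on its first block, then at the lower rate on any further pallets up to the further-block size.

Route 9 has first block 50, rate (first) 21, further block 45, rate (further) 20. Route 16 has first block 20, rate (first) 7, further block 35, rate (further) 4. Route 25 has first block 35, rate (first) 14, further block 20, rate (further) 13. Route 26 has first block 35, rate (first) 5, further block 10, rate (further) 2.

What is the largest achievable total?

1950

Order all 8 blocks by rate: Route 9/T1 21 > Route 9/T2 20 > Route 25/T1 14 > Route 25/T2 13 > Route 16/T1 7 > Route 26/T1 5 > Route 16/T2 4 > Route 26/T2 2.
Fill Route 9 T1 block (50 at 21) → 45 left.
Route 9 T2 at 20: fill all 45 → 0 left.
Total = 21×50 + 20×45 = 1950.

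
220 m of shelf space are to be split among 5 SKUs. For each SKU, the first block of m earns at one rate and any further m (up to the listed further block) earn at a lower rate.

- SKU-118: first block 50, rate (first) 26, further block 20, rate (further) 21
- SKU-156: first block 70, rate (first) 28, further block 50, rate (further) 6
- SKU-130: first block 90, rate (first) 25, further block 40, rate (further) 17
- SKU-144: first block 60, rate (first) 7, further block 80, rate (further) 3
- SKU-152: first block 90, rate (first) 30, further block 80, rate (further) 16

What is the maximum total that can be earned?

Order all 10 blocks by rate: SKU-152/tier1 30 > SKU-156/tier1 28 > SKU-118/tier1 26 > SKU-130/tier1 25 > SKU-118/tier2 21 > SKU-130/tier2 17 > SKU-152/tier2 16 > SKU-144/tier1 7 > SKU-156/tier2 6 > SKU-144/tier2 3.
SKU-152 tier1 at 30: fill all 90 ; 130 left.
Fill SKU-156 tier1 block (70 at 28) ; 60 left.
Fill SKU-118 tier1 block (50 at 26) ; 10 left.
SKU-130/tier1: +10 of 90 at 25; pool empty.
Total = 30×90 + 28×70 + 26×50 + 25×10 = 6210.

6210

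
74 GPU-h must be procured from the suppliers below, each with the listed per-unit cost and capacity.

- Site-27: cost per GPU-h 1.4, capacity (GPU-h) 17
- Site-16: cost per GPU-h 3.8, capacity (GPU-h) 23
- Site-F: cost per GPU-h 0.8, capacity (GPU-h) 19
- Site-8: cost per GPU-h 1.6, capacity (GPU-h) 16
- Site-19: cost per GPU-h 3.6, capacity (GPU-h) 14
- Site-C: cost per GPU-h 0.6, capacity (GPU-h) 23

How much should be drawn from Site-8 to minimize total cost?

15

Use suppliers in increasing cost order.
Site-C (0.6): use full 23 → 51 GPU-h to go.
Site-F at 0.8: take all 19 GPU-h → 32 still needed.
Take 17 from Site-27 at 1.4 → need 15 more.
Take 15 from Site-8 at 1.6 to finish.
Site-19, Site-16: unused.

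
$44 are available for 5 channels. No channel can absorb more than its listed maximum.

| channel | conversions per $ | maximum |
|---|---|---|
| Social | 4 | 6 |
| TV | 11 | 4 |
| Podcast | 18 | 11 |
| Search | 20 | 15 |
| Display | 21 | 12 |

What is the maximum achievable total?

Highest conversions per $ first: Display 21 > Search 20 > Podcast 18 > TV 11 > Social 4.
Give Display 12 to hit its cap of 12 — 32 left.
Search takes 15 to reach its cap of 15 — 17 left.
Podcast: +11 to 11 (cap) — 6 left.
TV takes 4 to reach its cap of 4 — 2 left.
Social has room for 6 but only 2 remain, so it gets 2.
Total = 4×2 + 11×4 + 18×11 + 20×15 + 21×12 = 802.

802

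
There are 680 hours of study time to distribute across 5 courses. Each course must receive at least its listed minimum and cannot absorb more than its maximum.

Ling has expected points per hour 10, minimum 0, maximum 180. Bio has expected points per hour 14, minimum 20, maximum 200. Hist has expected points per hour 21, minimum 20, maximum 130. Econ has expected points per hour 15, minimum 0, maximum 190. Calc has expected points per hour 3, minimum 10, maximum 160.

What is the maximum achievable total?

9910

Meeting every minimum uses 0+20+20+0+10 = 50 hours, leaving 630.
Highest expected points per hour first: Hist 21 > Econ 15 > Bio 14 > Ling 10 > Calc 3.
Give Hist 110 more to hit its cap of 130 → 520 left.
Econ: +190 to 190 (cap) → 330 left.
Bio takes 180 more to reach its cap of 200 → 150 left.
Ling: +150 (room for 180) → 150. Pool exhausted.
Total = 10×150 + 14×200 + 21×130 + 15×190 + 3×10 = 9910.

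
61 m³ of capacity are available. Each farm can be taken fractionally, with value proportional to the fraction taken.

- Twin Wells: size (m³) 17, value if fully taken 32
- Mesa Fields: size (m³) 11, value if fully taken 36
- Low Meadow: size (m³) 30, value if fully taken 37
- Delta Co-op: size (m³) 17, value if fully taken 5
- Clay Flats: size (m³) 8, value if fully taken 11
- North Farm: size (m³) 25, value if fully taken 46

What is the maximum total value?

125

Best value per unit of size first: Mesa Fields 36/11≈3.27, Twin Wells 32/17≈1.88, North Farm 46/25≈1.84, Clay Flats 11/8≈1.38, Low Meadow 37/30≈1.23, Delta Co-op 5/17≈0.294.
Mesa Fields: take in full, 11 m³ for value 36 — 50 left.
Take all of Twin Wells (17 m³, value 32) — 33 m³ left.
Take all of North Farm (25 m³, value 46) — 8 m³ left.
All 8 m³ of Clay Flats fit (value 11) — 0 remain.
Total value = 125.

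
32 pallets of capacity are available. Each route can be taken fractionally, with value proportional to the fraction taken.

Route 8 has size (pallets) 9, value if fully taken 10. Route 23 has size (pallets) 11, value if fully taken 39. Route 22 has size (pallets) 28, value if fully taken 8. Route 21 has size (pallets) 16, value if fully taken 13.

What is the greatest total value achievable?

58.75

Sort by value density: Route 23 39/11≈3.55, Route 8 10/9≈1.11, Route 21 13/16≈0.812, Route 22 8/28≈0.286.
Route 23: take in full, 11 pallets for value 39 ; 21 left.
All 9 pallets of Route 8 fit (value 10) ; 12 remain.
12 pallets left: a 12/16 share of Route 21 gives 13×12/16 = 9.75.
Total value = 58.75.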